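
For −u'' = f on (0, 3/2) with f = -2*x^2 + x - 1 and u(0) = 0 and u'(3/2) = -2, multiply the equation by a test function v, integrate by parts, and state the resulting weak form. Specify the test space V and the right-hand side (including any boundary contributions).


V = {v ∈ H^1(0, 3/2) : v(0) = 0} (test functions vanish at x = 0 where u is specified); weak form: ∫_0^3/2 u'v' dx = ∫_0^3/2 (-2*x^2 + x - 1) v dx − 2·v(3/2) for all v ∈ V.

Multiply both sides by a test function v and integrate from 0 to 3/2:
  ∫_0^3/2 −u''(x) v(x) dx = ∫_0^3/2 f(x) v(x) dx.
Integrate the LHS by parts once:
  ∫_0^3/2 −u'' v dx = −[u'(x) v(x)]_0^3/2 + ∫_0^3/2 u'(x) v'(x) dx.
Thus ∫_0^3/2 u'(x) v'(x) dx = ∫_0^3/2 f(x) v(x) dx + [u'(x) v(x)]_0^3/2.
Choose V so that boundary terms are either known or forced to vanish.
Mixed BC: u(0) = 0 (Dirichlet) and u'(3/2) = -2 (Neumann). Define V = {v ∈ H^1(0, 3/2) : v(0) = 0}. Then [u' v]_0^3/2 = u'(3/2)·v(3/2) − u'(0)·0 = − 2·v(3/2).
Weak formulation: find u (satisfying any essential BC) such that ∫_0^3/2 u'(x) v'(x) dx = ∫_0^3/2 f v dx − 2·v(3/2) for all v ∈ V (Dirichlet at 0 absorbed into V; Neumann datum at x = 3/2 contributes the boundary term).
Substituting f(x) = -2*x^2 + x - 1, the right-hand side is ∫_0^3/2 (-2*x^2 + x - 1) v dx − 2·v(3/2).


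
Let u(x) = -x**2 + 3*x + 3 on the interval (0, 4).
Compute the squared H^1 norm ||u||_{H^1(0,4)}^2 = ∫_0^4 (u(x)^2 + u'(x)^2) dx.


||u||_{H^1}^2 = 1352/15

The H^1 norm (squared) on an interval (0, L) is
  ||u||_{H^1}^2 = ∫_0^L u(x)^2 dx + ∫_0^L u'(x)^2 dx.
Compute u'(x) = 3 - 2*x.
Then u(x)^2 = x**4 - 6*x**3 + 3*x**2 + 18*x + 9 and u'(x)^2 = 4*x**2 - 12*x + 9.
Integrate each monomial from 0 to 4 using ∫_0^4 c·x^n dx = c·4^(n+1)/(n+1):
  ∫_0^4 u(x)^2 dx = ∫_0^4 (x^4 - 6*x^3 + 3*x^2 + 18*x + 9) dx. Term by term:
    ∫_0^4 x^4 dx = 1024/5;  ∫_0^4 -6*x^3 dx = -384;  ∫_0^4 3*x^2 dx = 64;
    ∫_0^4 18*x dx = 144;  ∫_0^4 9 dx = 36.
  Sum: 1024/5 − 384 + 64 + 144 + 36 = 324/5.
  ∫_0^4 u'(x)^2 dx = ∫_0^4 (4*x^2 - 12*x + 9) dx. Term by term:
    ∫_0^4 4*x^2 dx = 256/3;  ∫_0^4 -12*x dx = -96;  ∫_0^4 9 dx = 36.
  Sum: 256/3 − 96 + 36 = 76/3.
Adding: ||u||_{H^1}^2 = 324/5 + 76/3 = 1352/15.


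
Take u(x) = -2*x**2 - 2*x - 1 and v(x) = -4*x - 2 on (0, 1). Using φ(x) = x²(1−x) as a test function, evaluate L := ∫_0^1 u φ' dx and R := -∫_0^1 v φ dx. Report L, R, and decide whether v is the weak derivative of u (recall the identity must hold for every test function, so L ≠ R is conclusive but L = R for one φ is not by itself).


LHS = 11/30, RHS = 11/30. Yes, v = u' weakly.

u(x) = -2*x**2 - 2*x - 1, classical derivative u'(x) = -4*x - 2.
φ(x) = x²(1−x), so φ'(x) = x*(2 - 3*x).
Note φ(0) = φ(1) = 0, so the boundary term u·φ vanishes.
LHS = ∫_0^1 u(x) φ'(x) dx = ∫_0^1 (6*x^4 + 2*x^3 - x^2 - 2*x) dx. Term by term:
  ∫_0^1 6*x^4 dx = 6/5;  ∫_0^1 2*x^3 dx = 1/2;  ∫_0^1 -x^2 dx = -1/3;
  ∫_0^1 -2*x dx = -1.
Sum: 6/5 + 1/2 − 1/3 − 1 = 11/30.
So LHS = 11/30.
∫_0^1 v(x) φ(x) dx = ∫_0^1 (4*x^4 - 2*x^3 - 2*x^2) dx. Term by term:
  ∫_0^1 4*x^4 dx = 4/5;  ∫_0^1 -2*x^3 dx = -1/2;  ∫_0^1 -2*x^2 dx = -2/3.
Sum: 4/5 − 1/2 − 2/3 = -11/30.
So RHS = -∫_0^1 v(x) φ(x) dx = 11/30.
LHS = RHS, so the identity holds for this test φ.
Moreover u is smooth here and v(x) = u'(x) = -4*x - 2 pointwise, so the identity holds for every test function. Hence v is the weak derivative of u.


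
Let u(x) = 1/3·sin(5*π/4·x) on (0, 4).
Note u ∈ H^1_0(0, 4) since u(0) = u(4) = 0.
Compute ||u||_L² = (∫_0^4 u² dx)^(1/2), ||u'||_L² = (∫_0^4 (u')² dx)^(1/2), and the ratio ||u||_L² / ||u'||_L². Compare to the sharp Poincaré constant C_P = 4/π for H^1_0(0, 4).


||u||_L² / ||u'||_L² = 4/(5*π) < C_P = 4/π.

u(x) = 1/3·sin(5*π/4·x), so u'(x) = 5*π*cos(5*π*x/4)/12.
Writing u(x) = A·sin(kπx/L) with A = 1/3 and k = 5, use ∫_0^L sin²(kπx/L) dx = L/2 and ∫_0^L cos²(kπx/L) dx = L/2.
u² = 1/9·sin²(5*π/4·x) and (u')² = 25*π^2/144·cos²(5*π/4·x), and each of sin², cos² integrates to L/2 = 2 over (0, 4).
∫_0^4 u² dx = 2/9, so ||u||_L² = sqrt(2)/3.
∫_0^4 (u')² dx = 25*π^2/72, so ||u'||_L² = 5*sqrt(2)*π/12.
Ratio ||u||_L² / ||u'||_L² = 4/(5*π).
Sharp Poincaré constant on H^1_0(0, 4) is C_P = L/π = 4/π, achieved by sin(π/4·x).
This is the k = 5 harmonic; the ratio L/(kπ) is strictly less than C_P = L/π, consistent with the sharp inequality ||u||_L² ≤ C_P ||u'||_L².


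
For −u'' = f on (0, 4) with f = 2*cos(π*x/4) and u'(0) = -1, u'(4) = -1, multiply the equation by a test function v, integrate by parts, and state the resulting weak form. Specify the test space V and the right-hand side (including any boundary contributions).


V = H^1(0, 4) (v unrestricted at boundary; u is determined up to an additive constant); weak form: ∫_0^4 u'v' dx = ∫_0^4 (2*cos(π*x/4)) v dx − v(4) + v(0) for all v ∈ V.

Multiply both sides by a test function v and integrate from 0 to 4:
  ∫_0^4 −u''(x) v(x) dx = ∫_0^4 f(x) v(x) dx.
Integrate the LHS by parts once:
  ∫_0^4 −u'' v dx = −[u'(x) v(x)]_0^4 + ∫_0^4 u'(x) v'(x) dx.
Thus ∫_0^4 u'(x) v'(x) dx = ∫_0^4 f(x) v(x) dx + [u'(x) v(x)]_0^4.
Choose V so that boundary terms are either known or forced to vanish.
u has inhomogeneous Neumann u'(0) = -1, u'(4) = -1. [u' v]_0^4 = (-1)·v(4) − (-1)·v(0) = − v(4) + v(0). Take V = H^1(0, 4); boundary term becomes part of RHS.
Weak formulation: find u (satisfying any essential BC) such that ∫_0^4 u'(x) v'(x) dx = ∫_0^4 f v dx − v(4) + v(0) for all v ∈ V (Neumann data are natural BCs: they enter the RHS as boundary terms).
Substituting f(x) = 2*cos(π*x/4), the right-hand side is ∫_0^4 (2*cos(π*x/4)) v dx − v(4) + v(0).
Compatibility check (pure Neumann): taking v ≡ 1 ∈ V gives 0 = ∫_0^4 f dx + (-1) − (-1), i.e. ∫_0^4 f dx must equal u'(0) − u'(4) = 0. Indeed ∫_0^4 (2*cos(π*x/4)) dx = 0, so the data are compatible. The solution is then unique only up to an additive constant (fix it e.g. by requiring ∫_0^4 u dx = 0).


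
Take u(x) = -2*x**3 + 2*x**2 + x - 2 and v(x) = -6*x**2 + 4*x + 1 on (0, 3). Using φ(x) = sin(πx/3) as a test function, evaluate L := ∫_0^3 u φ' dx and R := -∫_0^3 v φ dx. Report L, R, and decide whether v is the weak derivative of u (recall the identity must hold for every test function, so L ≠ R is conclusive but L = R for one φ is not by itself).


LHS = -648/π^3 + 120/π, RHS = -648/π^3 + 120/π. Yes, v = u' weakly.

u(x) = -2*x**3 + 2*x**2 + x - 2, classical derivative u'(x) = -6*x**2 + 4*x + 1.
φ(x) = sin(πx/3), so φ'(x) = π*cos(π*x/3)/3.
Note φ(0) = φ(3) = 0, so the boundary term u·φ vanishes.
LHS = ∫_0^3 u(x) φ'(x) dx = ∫_0^3 (-2*π*x^3*cos(π*x/3)/3 + 2*π*x^2*cos(π*x/3)/3 + π*x*cos(π*x/3)/3 - 2*π*cos(π*x/3)/3) dx. Term by term:
  ∫_0^3 -2*π*cos(π*x/3)/3 dx = 0;  ∫_0^3 -2*π*x^3*cos(π*x/3)/3 dx = -648/π^3 + 162/π;  ∫_0^3 π*x*cos(π*x/3)/3 dx = -6/π;
  ∫_0^3 2*π*x^2*cos(π*x/3)/3 dx = -36/π.
Sum: 0 + -648/π^3 + 162/π − 6/π − 36/π = -648/π^3 + 120/π.
So LHS = -648/π^3 + 120/π.
∫_0^3 v(x) φ(x) dx = ∫_0^3 (-6*x^2*sin(π*x/3) + 4*x*sin(π*x/3) + sin(π*x/3)) dx. Term by term:
  ∫_0^3 -6*x^2*sin(π*x/3) dx = -162/π + 648/π^3;  ∫_0^3 4*x*sin(π*x/3) dx = 36/π;  ∫_0^3 sin(π*x/3) dx = 6/π.
Sum: -162/π + 648/π^3 + 36/π + 6/π = -120/π + 648/π^3.
So RHS = -∫_0^3 v(x) φ(x) dx = -648/π^3 + 120/π.
LHS = RHS, so the identity holds for this test φ.
Moreover u is smooth here and v(x) = u'(x) = -6*x**2 + 4*x + 1 pointwise, so the identity holds for every test function. Hence v is the weak derivative of u.


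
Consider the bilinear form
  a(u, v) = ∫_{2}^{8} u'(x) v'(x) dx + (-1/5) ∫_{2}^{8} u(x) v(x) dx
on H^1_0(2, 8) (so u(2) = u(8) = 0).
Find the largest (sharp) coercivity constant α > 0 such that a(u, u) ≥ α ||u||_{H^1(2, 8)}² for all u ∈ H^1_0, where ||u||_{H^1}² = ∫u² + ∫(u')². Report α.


α = (-36/5 + π^2)/(π^2 + 36)

Coercivity of a(·,·) on H^1_0(2, 8) means a(u, u) ≥ α ||u||_{H^1}² for every u ∈ H^1_0.
The interval has length L = 6, and Poincaré/coercivity depend only on L. Here a(u, u) = ∫(u')² + (-1/5)·∫u².
Here c = -1/5 < 0 with |c| < (π/L)² = π^2/36, so coercivity still holds. The condition a(u,u) ≥ α||u||_{H^1}² reads (1−α)∫(u')² ≥ (α−c)∫u². Any admissible α is ≤ 1 (rapidly oscillating u have ∫u²/∫(u')² → 0), and α = 1 would force 0 ≥ (1−c)∫u², impossible since c < 1; so 1−α > 0. By the sharp Poincaré inequality on H^1_0 of an interval of length L, ∫(u')² ≥ (π/L)²∫u² with equality for the first sine mode sin(π(x−x₀)/L) (x₀ the left endpoint), so the inequality holds for all u iff (1−α)(π/L)² ≥ α − c, i.e. α ≤ ((π/L)² + c)/((π/L)² + 1) = (1 + c(L/π)²)/(1 + (L/π)²). (Direct route, valid since c ≤ 0: Poincaré gives c∫u² ≥ c(L/π)²∫(u')², so a(u,u) ≥ (1 + c(L/π)²)∫(u')², while ||u||_{H^1}² ≤ (1 + (L/π)²)∫(u')²; dividing yields the same α.) With (π/L)² = π^2/36 and c = -1/5, the largest admissible constant is α = ((π/L)² + c)/((π/L)² + 1).
Simplifying, α = (-36/5 + π^2)/(π^2 + 36).


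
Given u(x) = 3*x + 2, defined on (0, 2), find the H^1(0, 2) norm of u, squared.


||u||_{H^1}^2 = 74

The H^1 norm (squared) on an interval (0, L) is
  ||u||_{H^1}^2 = ∫_0^L u(x)^2 dx + ∫_0^L u'(x)^2 dx.
Compute u'(x) = 3.
Then u(x)^2 = 9*x**2 + 12*x + 4 and u'(x)^2 = 9.
Integrate each monomial from 0 to 2 using ∫_0^2 c·x^n dx = c·2^(n+1)/(n+1):
  ∫_0^2 u(x)^2 dx = ∫_0^2 (9*x^2 + 12*x + 4) dx. Term by term:
    ∫_0^2 9*x^2 dx = 24;  ∫_0^2 12*x dx = 24;  ∫_0^2 4 dx = 8.
  Sum: 24 + 24 + 8 = 56.
  ∫_0^2 u'(x)^2 dx = ∫_0^2 (9) dx. Term by term:
    ∫_0^2 9 dx = 18.
Adding: ||u||_{H^1}^2 = 56 + 18 = 74.


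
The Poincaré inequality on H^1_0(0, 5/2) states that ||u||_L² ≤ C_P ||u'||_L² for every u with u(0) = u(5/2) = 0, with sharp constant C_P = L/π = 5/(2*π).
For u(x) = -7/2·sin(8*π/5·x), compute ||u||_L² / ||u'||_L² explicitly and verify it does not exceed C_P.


||u||_L² / ||u'||_L² = 5/(8*π) < C_P = 5/(2*π).

u(x) = -7/2·sin(8*π/5·x), so u'(x) = -28*π*cos(8*π*x/5)/5.
Writing u(x) = A·sin(kπx/L) with A = -7/2 and k = 4, use ∫_0^L sin²(kπx/L) dx = L/2 and ∫_0^L cos²(kπx/L) dx = L/2.
u² = 49/4·sin²(8*π/5·x) and (u')² = 784*π^2/25·cos²(8*π/5·x), and each of sin², cos² integrates to L/2 = 5/4 over (0, 5/2).
∫_0^5/2 u² dx = 245/16, so ||u||_L² = 7*sqrt(5)/4.
∫_0^5/2 (u')² dx = 196*π^2/5, so ||u'||_L² = 14*sqrt(5)*π/5.
Ratio ||u||_L² / ||u'||_L² = 5/(8*π).
Sharp Poincaré constant on H^1_0(0, 5/2) is C_P = L/π = 5/(2*π), achieved by sin(2*π/5·x).
This is the k = 4 harmonic; the ratio L/(kπ) is strictly less than C_P = L/π, consistent with the sharp inequality ||u||_L² ≤ C_P ||u'||_L².


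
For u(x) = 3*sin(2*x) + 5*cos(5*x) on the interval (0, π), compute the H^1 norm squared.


||u||_{H^1(0,π)}^2 = -1040/7 + 695*π/2

u'(x) = -25*sin(5*x) + 6*cos(2*x).
Expand u² and (u')² and integrate term by term on (0, π), using: for integers n ≥ 1, ∫_0^π sin²(nx) dx = ∫_0^π cos²(nx) dx = π/2; for n ≠ n', ∫_0^π sin(nx)sin(n'x) dx = ∫_0^π cos(nx)cos(n'x) dx = 0; and by product-to-sum, ∫_0^π sin(nx)cos(n'x) dx = ½∫_0^π [sin((n+n')x) + sin((n−n')x)] dx, which is 0 when n+n' is even and 2n/(n²−n'²) when n+n' is odd (it need not vanish on (0, π)).
  u² squared terms: (3)²·∫sin(2x)² dx = 9·π/2 = 9*π/2;  (5)²·∫cos(5x)² dx = 25·π/2 = 25*π/2.
  u² cross terms: 2·(3)·(5)·∫sin(2x)·cos(5x) dx = 30·(-4/21) = -40/7.
  So ∫_0^π u² dx = 9*π/2 + 25*π/2 − 40/7 = -40/7 + 17*π.
  (u')² squared terms: (-25)²·∫sin(5x)² dx = 625·π/2 = 625*π/2;  (6)²·∫cos(2x)² dx = 36·π/2 = 18*π.
  (u')² cross terms: 2·(-25)·(6)·∫sin(5x)·cos(2x) dx = -300·(10/21) = -1000/7.
  So ∫_0^π (u')² dx = 625*π/2 + 18*π − 1000/7 = -1000/7 + 661*π/2.
||u||_{H^1}^2 = (-40/7 + 17*π) + (-1000/7 + 661*π/2) = -1040/7 + 695*π/2.


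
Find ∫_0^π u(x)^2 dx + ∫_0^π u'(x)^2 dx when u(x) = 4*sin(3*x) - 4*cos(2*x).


||u||_{H^1(0,π)}^2 = -192 + 120*π

u'(x) = 8*sin(2*x) + 12*cos(3*x).
Expand u² and (u')² and integrate term by term on (0, π), using: for integers n ≥ 1, ∫_0^π sin²(nx) dx = ∫_0^π cos²(nx) dx = π/2; for n ≠ n', ∫_0^π sin(nx)sin(n'x) dx = ∫_0^π cos(nx)cos(n'x) dx = 0; and by product-to-sum, ∫_0^π sin(nx)cos(n'x) dx = ½∫_0^π [sin((n+n')x) + sin((n−n')x)] dx, which is 0 when n+n' is even and 2n/(n²−n'²) when n+n' is odd (it need not vanish on (0, π)).
  u² squared terms: (-4)²·∫cos(2x)² dx = 16·π/2 = 8*π;  (4)²·∫sin(3x)² dx = 16·π/2 = 8*π.
  u² cross terms: 2·(-4)·(4)·∫cos(2x)·sin(3x) dx = -32·(6/5) = -192/5.
  So ∫_0^π u² dx = 8*π + 8*π − 192/5 = -192/5 + 16*π.
  (u')² squared terms: (8)²·∫sin(2x)² dx = 64·π/2 = 32*π;  (12)²·∫cos(3x)² dx = 144·π/2 = 72*π.
  (u')² cross terms: 2·(8)·(12)·∫sin(2x)·cos(3x) dx = 192·(-4/5) = -768/5.
  So ∫_0^π (u')² dx = 32*π + 72*π − 768/5 = -768/5 + 104*π.
||u||_{H^1}^2 = (-192/5 + 16*π) + (-768/5 + 104*π) = -192 + 120*π.


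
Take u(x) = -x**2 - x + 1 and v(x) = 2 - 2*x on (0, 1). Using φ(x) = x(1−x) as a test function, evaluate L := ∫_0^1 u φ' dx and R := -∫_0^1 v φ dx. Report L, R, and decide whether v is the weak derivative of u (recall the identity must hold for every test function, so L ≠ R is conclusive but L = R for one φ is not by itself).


LHS = 1/3, RHS = -1/6. No, v is not the weak derivative of u.

u(x) = -x**2 - x + 1, classical derivative u'(x) = -2*x - 1.
φ(x) = x(1−x), so φ'(x) = 1 - 2*x.
Note φ(0) = φ(1) = 0, so the boundary term u·φ vanishes.
LHS = ∫_0^1 u(x) φ'(x) dx = ∫_0^1 (2*x^3 + x^2 - 3*x + 1) dx. Term by term:
  ∫_0^1 2*x^3 dx = 1/2;  ∫_0^1 x^2 dx = 1/3;  ∫_0^1 -3*x dx = -3/2;
  ∫_0^1 1 dx = 1.
Sum: 1/2 + 1/3 − 3/2 + 1 = 1/3.
So LHS = 1/3.
∫_0^1 v(x) φ(x) dx = ∫_0^1 (2*x^3 - 4*x^2 + 2*x) dx. Term by term:
  ∫_0^1 2*x^3 dx = 1/2;  ∫_0^1 -4*x^2 dx = -4/3;  ∫_0^1 2*x dx = 1.
Sum: 1/2 − 4/3 + 1 = 1/6.
So RHS = -∫_0^1 v(x) φ(x) dx = -1/6.
LHS − RHS = 1/2 ≠ 0, so the identity fails.
(For a valid weak derivative the identity must hold for EVERY test function, in particular this one. The failure shows v is NOT the weak derivative of u.)
Correct weak derivative would be u'(x) = -2*x - 1.


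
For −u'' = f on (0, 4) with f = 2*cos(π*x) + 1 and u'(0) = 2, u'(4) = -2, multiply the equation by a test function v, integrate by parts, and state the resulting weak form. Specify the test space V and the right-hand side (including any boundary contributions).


V = H^1(0, 4) (v unrestricted at boundary; u is determined up to an additive constant); weak form: ∫_0^4 u'v' dx = ∫_0^4 (2*cos(π*x) + 1) v dx − 2·v(4) − 2·v(0) for all v ∈ V.

Multiply both sides by a test function v and integrate from 0 to 4:
  ∫_0^4 −u''(x) v(x) dx = ∫_0^4 f(x) v(x) dx.
Integrate the LHS by parts once:
  ∫_0^4 −u'' v dx = −[u'(x) v(x)]_0^4 + ∫_0^4 u'(x) v'(x) dx.
Thus ∫_0^4 u'(x) v'(x) dx = ∫_0^4 f(x) v(x) dx + [u'(x) v(x)]_0^4.
Choose V so that boundary terms are either known or forced to vanish.
u has inhomogeneous Neumann u'(0) = 2, u'(4) = -2. [u' v]_0^4 = (-2)·v(4) − (2)·v(0) = − 2·v(4) − 2·v(0). Take V = H^1(0, 4); boundary term becomes part of RHS.
Weak formulation: find u (satisfying any essential BC) such that ∫_0^4 u'(x) v'(x) dx = ∫_0^4 f v dx − 2·v(4) − 2·v(0) for all v ∈ V (Neumann data are natural BCs: they enter the RHS as boundary terms).
Substituting f(x) = 2*cos(π*x) + 1, the right-hand side is ∫_0^4 (2*cos(π*x) + 1) v dx − 2·v(4) − 2·v(0).
Compatibility check (pure Neumann): taking v ≡ 1 ∈ V gives 0 = ∫_0^4 f dx + (-2) − (2), i.e. ∫_0^4 f dx must equal u'(0) − u'(4) = 4. Indeed ∫_0^4 (2*cos(π*x) + 1) dx = 4, so the data are compatible. The solution is then unique only up to an additive constant (fix it e.g. by requiring ∫_0^4 u dx = 0).


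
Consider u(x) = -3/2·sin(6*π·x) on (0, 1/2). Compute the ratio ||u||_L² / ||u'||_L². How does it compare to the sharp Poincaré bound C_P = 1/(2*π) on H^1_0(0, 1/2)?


||u||_L² / ||u'||_L² = 1/(6*π) < C_P = 1/(2*π).

u(x) = -3/2·sin(6*π·x), so u'(x) = -9*π*cos(6*π*x).
Writing u(x) = A·sin(kπx/L) with A = -3/2 and k = 3, use ∫_0^L sin²(kπx/L) dx = L/2 and ∫_0^L cos²(kπx/L) dx = L/2.
u² = 9/4·sin²(6*π·x) and (u')² = 81*π^2·cos²(6*π·x), and each of sin², cos² integrates to L/2 = 1/4 over (0, 1/2).
∫_0^1/2 u² dx = 9/16, so ||u||_L² = 3/4.
∫_0^1/2 (u')² dx = 81*π^2/4, so ||u'||_L² = 9*π/2.
Ratio ||u||_L² / ||u'||_L² = 1/(6*π).
Sharp Poincaré constant on H^1_0(0, 1/2) is C_P = L/π = 1/(2*π), achieved by sin(2*π·x).
This is the k = 3 harmonic; the ratio L/(kπ) is strictly less than C_P = L/π, consistent with the sharp inequality ||u||_L² ≤ C_P ||u'||_L².


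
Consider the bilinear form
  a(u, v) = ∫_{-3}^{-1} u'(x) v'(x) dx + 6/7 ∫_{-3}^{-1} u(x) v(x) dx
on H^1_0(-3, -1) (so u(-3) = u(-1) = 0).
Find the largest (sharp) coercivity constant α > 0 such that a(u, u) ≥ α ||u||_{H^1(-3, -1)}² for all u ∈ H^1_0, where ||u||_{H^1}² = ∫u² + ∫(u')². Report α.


α = (24/7 + π^2)/(4 + π^2)

Coercivity of a(·,·) on H^1_0(-3, -1) means a(u, u) ≥ α ||u||_{H^1}² for every u ∈ H^1_0.
The interval has length L = 2, and Poincaré/coercivity depend only on L. Here a(u, u) = ∫(u')² + (6/7)·∫u².
Here 0 < c = 6/7 < 1. The condition a(u,u) ≥ α||u||_{H^1}² reads (1−α)∫(u')² ≥ (α−c)∫u². Any admissible α is ≤ 1 (rapidly oscillating u have ∫u²/∫(u')² → 0), and α = 1 would force 0 ≥ (1−c)∫u², impossible since c < 1; so 1−α > 0. By the sharp Poincaré inequality on H^1_0 of an interval of length L, ∫(u')² ≥ (π/L)²∫u² with equality for the first sine mode sin(π(x−x₀)/L) (x₀ the left endpoint), so the inequality holds for all u iff (1−α)(π/L)² ≥ α − c, i.e. α ≤ ((π/L)² + c)/((π/L)² + 1) = (1 + c(L/π)²)/(1 + (L/π)²). With (π/L)² = π^2/4 and c = 6/7, the largest admissible constant is α = ((π/L)² + c)/((π/L)² + 1).
Simplifying, α = (24/7 + π^2)/(4 + π^2).


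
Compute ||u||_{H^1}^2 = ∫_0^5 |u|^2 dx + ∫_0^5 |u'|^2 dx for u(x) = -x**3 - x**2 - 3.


||u||_{H^1}^2 = 362505/14

The H^1 norm (squared) on an interval (0, L) is
  ||u||_{H^1}^2 = ∫_0^L u(x)^2 dx + ∫_0^L u'(x)^2 dx.
Compute u'(x) = -3*x**2 - 2*x.
Then u(x)^2 = x**6 + 2*x**5 + x**4 + 6*x**3 + 6*x**2 + 9 and u'(x)^2 = 9*x**4 + 12*x**3 + 4*x**2.
Integrate each monomial from 0 to 5 using ∫_0^5 c·x^n dx = c·5^(n+1)/(n+1):
  ∫_0^5 u(x)^2 dx = ∫_0^5 (x^6 + 2*x^5 + x^4 + 6*x^3 + 6*x^2 + 9) dx. Term by term:
    ∫_0^5 x^6 dx = 78125/7;  ∫_0^5 2*x^5 dx = 15625/3;  ∫_0^5 x^4 dx = 625;
    ∫_0^5 6*x^3 dx = 1875/2;  ∫_0^5 6*x^2 dx = 250;  ∫_0^5 9 dx = 45.
  Sum: 78125/7 + 15625/3 + 625 + 1875/2 + 250 + 45 = 765515/42.
  ∫_0^5 u'(x)^2 dx = ∫_0^5 (9*x^4 + 12*x^3 + 4*x^2) dx. Term by term:
    ∫_0^5 9*x^4 dx = 5625;  ∫_0^5 12*x^3 dx = 1875;  ∫_0^5 4*x^2 dx = 500/3.
  Sum: 5625 + 1875 + 500/3 = 23000/3.
Adding: ||u||_{H^1}^2 = 765515/42 + 23000/3 = 362505/14.


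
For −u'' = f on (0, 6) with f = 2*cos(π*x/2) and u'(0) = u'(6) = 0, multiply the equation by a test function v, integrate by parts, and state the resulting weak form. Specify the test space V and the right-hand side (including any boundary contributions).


V = H^1(0, 6) (no boundary constraint on v; u is determined up to an additive constant); weak form: ∫_0^6 u'v' dx = ∫_0^6 (2*cos(π*x/2)) v dx for all v ∈ V.

Multiply both sides by a test function v and integrate from 0 to 6:
  ∫_0^6 −u''(x) v(x) dx = ∫_0^6 f(x) v(x) dx.
Integrate the LHS by parts once:
  ∫_0^6 −u'' v dx = −[u'(x) v(x)]_0^6 + ∫_0^6 u'(x) v'(x) dx.
Thus ∫_0^6 u'(x) v'(x) dx = ∫_0^6 f(x) v(x) dx + [u'(x) v(x)]_0^6.
Choose V so that boundary terms are either known or forced to vanish.
u has homogeneous Neumann: u'(0) = u'(6) = 0. So [u' v]_0^6 = 0·v(6) − 0·v(0) = 0 for any v; take V = H^1(0, 6).
Weak formulation: find u (satisfying any essential BC) such that ∫_0^6 u'(x) v'(x) dx = ∫_0^6 f v dx for all v ∈ V (homogeneous Neumann, so boundary terms vanish).
Substituting f(x) = 2*cos(π*x/2), the right-hand side is ∫_0^6 (2*cos(π*x/2)) v dx.
Compatibility check (pure Neumann): taking v ≡ 1 ∈ V gives 0 = ∫_0^6 f dx + (0) − (0), i.e. ∫_0^6 f dx must equal u'(0) − u'(6) = 0. Indeed ∫_0^6 (2*cos(π*x/2)) dx = 0, so the data are compatible. The solution is then unique only up to an additive constant (fix it e.g. by requiring ∫_0^6 u dx = 0).


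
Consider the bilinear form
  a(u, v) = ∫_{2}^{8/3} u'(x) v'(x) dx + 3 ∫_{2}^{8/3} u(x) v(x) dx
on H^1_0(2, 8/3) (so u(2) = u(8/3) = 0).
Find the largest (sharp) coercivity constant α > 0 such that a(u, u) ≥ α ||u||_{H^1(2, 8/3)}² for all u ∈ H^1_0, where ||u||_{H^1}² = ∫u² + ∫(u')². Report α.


α = 1

Coercivity of a(·,·) on H^1_0(2, 8/3) means a(u, u) ≥ α ||u||_{H^1}² for every u ∈ H^1_0.
The interval has length L = 2/3, and Poincaré/coercivity depend only on L. Here a(u, u) = ∫(u')² + (3)·∫u².
Here c = 3 ≥ 1, so a(u,u) = ∫(u')² + c∫u² ≥ ∫(u')² + ∫u² = ||u||_{H^1}², i.e. α = 1 works. No larger α is possible: a(u,u) ≥ α||u||_{H^1}² means (1−α)∫(u')² ≥ (α−c)∫u², and for the modes u_n = sin(nπ(x−x₀)/L) (x₀ the left endpoint) one has ∫u_n²/∫(u_n')² = (L/(nπ))² → 0, so a(u_n,u_n)/||u_n||_{H^1}² → 1. Hence the optimal constant is α = 1.
Therefore α = 1.


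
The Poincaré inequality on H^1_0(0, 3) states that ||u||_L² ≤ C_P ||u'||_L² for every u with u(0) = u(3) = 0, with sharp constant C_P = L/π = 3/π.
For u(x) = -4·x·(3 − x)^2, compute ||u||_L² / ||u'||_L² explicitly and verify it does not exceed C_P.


||u||_L² / ||u'||_L² = 3*sqrt(14)/14 < C_P = 3/π.

u(x) = -4·x·(3 − x)^2, so u'(x) = 12*(1 - x)*(x - 3).
u(x) = -4·x·(3 − x)^2 vanishes at x = 0 and x = 3, so u ∈ H^1_0(0, 3). Differentiate via the product rule and integrate the resulting polynomials term by term.
  ∫_0^3 u² dx = ∫_0^3 (16*x^6 - 192*x^5 + 864*x^4 - 1728*x^3 + 1296*x^2) dx. Term by term:
    ∫_0^3 16*x^6 dx = 34992/7;  ∫_0^3 -192*x^5 dx = -23328;  ∫_0^3 864*x^4 dx = 209952/5;
    ∫_0^3 -1728*x^3 dx = -34992;  ∫_0^3 1296*x^2 dx = 11664.
  Sum: 34992/7 − 23328 + 209952/5 − 34992 + 11664 = 11664/35.
  ∫_0^3 (u')² dx = ∫_0^3 (144*x^4 - 1152*x^3 + 3168*x^2 - 3456*x + 1296) dx. Term by term:
    ∫_0^3 144*x^4 dx = 34992/5;  ∫_0^3 -1152*x^3 dx = -23328;  ∫_0^3 3168*x^2 dx = 28512;
    ∫_0^3 -3456*x dx = -15552;  ∫_0^3 1296 dx = 3888.
  Sum: 34992/5 − 23328 + 28512 − 15552 + 3888 = 2592/5.
∫_0^3 u² dx = 11664/35, so ||u||_L² = 108*sqrt(35)/35.
∫_0^3 (u')² dx = 2592/5, so ||u'||_L² = 36*sqrt(10)/5.
Ratio ||u||_L² / ||u'||_L² = 3*sqrt(14)/14.
Sharp Poincaré constant on H^1_0(0, 3) is C_P = L/π = 3/π, achieved by sin(π/3·x).
A polynomial bump cannot attain the sharp Poincaré constant (only the first sine eigenfunction does), so the ratio is strictly less than C_P, consistent with ||u||_L² ≤ C_P ||u'||_L².


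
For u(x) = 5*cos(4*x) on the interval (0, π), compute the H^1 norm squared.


||u||_{H^1(0,π)}^2 = 425*π/2

u'(x) = -20*sin(4*x).
Expand u² and (u')² and integrate term by term on (0, π), using: for integers n ≥ 1, ∫_0^π sin²(nx) dx = ∫_0^π cos²(nx) dx = π/2; for n ≠ n', ∫_0^π sin(nx)sin(n'x) dx = ∫_0^π cos(nx)cos(n'x) dx = 0; and by product-to-sum, ∫_0^π sin(nx)cos(n'x) dx = ½∫_0^π [sin((n+n')x) + sin((n−n')x)] dx, which is 0 when n+n' is even and 2n/(n²−n'²) when n+n' is odd (it need not vanish on (0, π)).
  u² squared terms: (5)²·∫cos(4x)² dx = 25·π/2 = 25*π/2.
  So ∫_0^π u² dx = 25*π/2.
  (u')² squared terms: (-20)²·∫sin(4x)² dx = 400·π/2 = 200*π.
  So ∫_0^π (u')² dx = 200*π.
||u||_{H^1}^2 = (25*π/2) + (200*π) = 425*π/2.


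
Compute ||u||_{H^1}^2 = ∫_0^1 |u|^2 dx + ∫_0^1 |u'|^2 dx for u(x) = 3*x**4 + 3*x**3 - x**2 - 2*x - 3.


||u||_{H^1}^2 = 2953/60

The H^1 norm (squared) on an interval (0, L) is
  ||u||_{H^1}^2 = ∫_0^L u(x)^2 dx + ∫_0^L u'(x)^2 dx.
Compute u'(x) = 12*x**3 + 9*x**2 - 2*x - 2.
Then u(x)^2 = 9*x**8 + 18*x**7 + 3*x**6 - 18*x**5 - 29*x**4 - 14*x**3 + 10*x**2 + 12*x + 9 and u'(x)^2 = 144*x**6 + 216*x**5 + 33*x**4 - 84*x**3 - 32*x**2 + 8*x + 4.
Integrate each monomial from 0 to 1 using ∫_0^1 c·x^n dx = c·1^(n+1)/(n+1):
  ∫_0^1 u(x)^2 dx = ∫_0^1 (9*x^8 + 18*x^7 + 3*x^6 - 18*x^5 - 29*x^4 - 14*x^3 + 10*x^2 + 12*x + 9) dx. Term by term:
    ∫_0^1 9*x^8 dx = 1;  ∫_0^1 18*x^7 dx = 9/4;  ∫_0^1 3*x^6 dx = 3/7;
    ∫_0^1 -18*x^5 dx = -3;  ∫_0^1 -29*x^4 dx = -29/5;  ∫_0^1 -14*x^3 dx = -7/2;
    ∫_0^1 10*x^2 dx = 10/3;  ∫_0^1 12*x dx = 6;  ∫_0^1 9 dx = 9.
  Sum: 1 + 9/4 + 3/7 − 3 − 29/5 − 7/2 + 10/3 + 6 + 9 = 4079/420.
  ∫_0^1 u'(x)^2 dx = ∫_0^1 (144*x^6 + 216*x^5 + 33*x^4 - 84*x^3 - 32*x^2 + 8*x + 4) dx. Term by term:
    ∫_0^1 144*x^6 dx = 144/7;  ∫_0^1 216*x^5 dx = 36;  ∫_0^1 33*x^4 dx = 33/5;
    ∫_0^1 -84*x^3 dx = -21;  ∫_0^1 -32*x^2 dx = -32/3;  ∫_0^1 8*x dx = 4;
    ∫_0^1 4 dx = 4.
  Sum: 144/7 + 36 + 33/5 − 21 − 32/3 + 4 + 4 = 4148/105.
Adding: ||u||_{H^1}^2 = 4079/420 + 4148/105 = 2953/60.


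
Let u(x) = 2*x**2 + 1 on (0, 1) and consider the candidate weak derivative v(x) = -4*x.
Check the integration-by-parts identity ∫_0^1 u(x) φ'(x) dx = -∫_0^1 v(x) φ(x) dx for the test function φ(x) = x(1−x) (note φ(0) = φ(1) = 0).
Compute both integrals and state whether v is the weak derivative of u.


LHS = -1/3, RHS = 1/3. No, v is not the weak derivative of u.

u(x) = 2*x**2 + 1, classical derivative u'(x) = 4*x.
φ(x) = x(1−x), so φ'(x) = 1 - 2*x.
Note φ(0) = φ(1) = 0, so the boundary term u·φ vanishes.
LHS = ∫_0^1 u(x) φ'(x) dx = ∫_0^1 (-4*x^3 + 2*x^2 - 2*x + 1) dx. Term by term:
  ∫_0^1 -4*x^3 dx = -1;  ∫_0^1 2*x^2 dx = 2/3;  ∫_0^1 -2*x dx = -1;
  ∫_0^1 1 dx = 1.
Sum: -1 + 2/3 − 1 + 1 = -1/3.
So LHS = -1/3.
∫_0^1 v(x) φ(x) dx = ∫_0^1 (4*x^3 - 4*x^2) dx. Term by term:
  ∫_0^1 4*x^3 dx = 1;  ∫_0^1 -4*x^2 dx = -4/3.
Sum: 1 − 4/3 = -1/3.
So RHS = -∫_0^1 v(x) φ(x) dx = 1/3.
LHS − RHS = -2/3 ≠ 0, so the identity fails.
(For a valid weak derivative the identity must hold for EVERY test function, in particular this one. The failure shows v is NOT the weak derivative of u.)
Correct weak derivative would be u'(x) = 4*x.


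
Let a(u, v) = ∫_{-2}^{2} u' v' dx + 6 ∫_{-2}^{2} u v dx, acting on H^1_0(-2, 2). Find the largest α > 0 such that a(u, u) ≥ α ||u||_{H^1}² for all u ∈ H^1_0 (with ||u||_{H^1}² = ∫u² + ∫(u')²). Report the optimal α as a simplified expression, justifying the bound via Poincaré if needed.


α = 1

Coercivity of a(·,·) on H^1_0(-2, 2) means a(u, u) ≥ α ||u||_{H^1}² for every u ∈ H^1_0.
The interval has length L = 4, and Poincaré/coercivity depend only on L. Here a(u, u) = ∫(u')² + (6)·∫u².
Here c = 6 ≥ 1, so a(u,u) = ∫(u')² + c∫u² ≥ ∫(u')² + ∫u² = ||u||_{H^1}², i.e. α = 1 works. No larger α is possible: a(u,u) ≥ α||u||_{H^1}² means (1−α)∫(u')² ≥ (α−c)∫u², and for the modes u_n = sin(nπ(x−x₀)/L) (x₀ the left endpoint) one has ∫u_n²/∫(u_n')² = (L/(nπ))² → 0, so a(u_n,u_n)/||u_n||_{H^1}² → 1. Hence the optimal constant is α = 1.
Therefore α = 1.


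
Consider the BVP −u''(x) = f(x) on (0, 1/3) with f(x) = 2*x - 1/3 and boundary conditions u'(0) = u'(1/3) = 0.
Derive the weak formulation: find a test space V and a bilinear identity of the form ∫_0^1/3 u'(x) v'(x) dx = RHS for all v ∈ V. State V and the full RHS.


V = H^1(0, 1/3) (no boundary constraint on v; u is determined up to an additive constant); weak form: ∫_0^1/3 u'v' dx = ∫_0^1/3 (2*x - 1/3) v dx for all v ∈ V.

Multiply both sides by a test function v and integrate from 0 to 1/3:
  ∫_0^1/3 −u''(x) v(x) dx = ∫_0^1/3 f(x) v(x) dx.
Integrate the LHS by parts once:
  ∫_0^1/3 −u'' v dx = −[u'(x) v(x)]_0^1/3 + ∫_0^1/3 u'(x) v'(x) dx.
Thus ∫_0^1/3 u'(x) v'(x) dx = ∫_0^1/3 f(x) v(x) dx + [u'(x) v(x)]_0^1/3.
Choose V so that boundary terms are either known or forced to vanish.
u has homogeneous Neumann: u'(0) = u'(1/3) = 0. So [u' v]_0^1/3 = 0·v(1/3) − 0·v(0) = 0 for any v; take V = H^1(0, 1/3).
Weak formulation: find u (satisfying any essential BC) such that ∫_0^1/3 u'(x) v'(x) dx = ∫_0^1/3 f v dx for all v ∈ V (homogeneous Neumann, so boundary terms vanish).
Substituting f(x) = 2*x - 1/3, the right-hand side is ∫_0^1/3 (2*x - 1/3) v dx.
Compatibility check (pure Neumann): taking v ≡ 1 ∈ V gives 0 = ∫_0^1/3 f dx + (0) − (0), i.e. ∫_0^1/3 f dx must equal u'(0) − u'(1/3) = 0. Indeed ∫_0^1/3 (2*x - 1/3) dx = 0, so the data are compatible. The solution is then unique only up to an additive constant (fix it e.g. by requiring ∫_0^1/3 u dx = 0).


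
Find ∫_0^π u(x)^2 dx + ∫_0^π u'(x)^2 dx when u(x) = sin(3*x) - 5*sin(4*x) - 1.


||u||_{H^1(0,π)}^2 = -4/3 + 437*π/2

u'(x) = 3*cos(3*x) - 20*cos(4*x).
Expand u² and (u')² and integrate term by term on (0, π), using: for integers n ≥ 1, ∫_0^π sin²(nx) dx = ∫_0^π cos²(nx) dx = π/2; for n ≠ n', ∫_0^π sin(nx)sin(n'x) dx = ∫_0^π cos(nx)cos(n'x) dx = 0; and by product-to-sum, ∫_0^π sin(nx)cos(n'x) dx = ½∫_0^π [sin((n+n')x) + sin((n−n')x)] dx, which is 0 when n+n' is even and 2n/(n²−n'²) when n+n' is odd (it need not vanish on (0, π)). For the constant mode: ∫_0^π 1 dx = π, ∫_0^π cos(nx) dx = 0, ∫_0^π sin(nx) dx = (1−(−1)^n)/n.
  u² squared terms: (-1)²·∫1 dx = 1·π = π;  (-5)²·∫sin(4x)² dx = 25·π/2 = 25*π/2;  (1)²·∫sin(3x)² dx = 1·π/2 = π/2.
  u² cross terms: 2·(-1)·(-5)·∫1·sin(4x) dx = 10·(0) = 0;  2·(-1)·(1)·∫1·sin(3x) dx = -2·(2/3) = -4/3;  2·(-5)·(1)·∫sin(4x)·sin(3x) dx = -10·(0) = 0.
  So ∫_0^π u² dx = π + 25*π/2 + π/2 + 0 − 4/3 + 0 = -4/3 + 14*π.
  (u')² squared terms: (-20)²·∫cos(4x)² dx = 400·π/2 = 200*π;  (3)²·∫cos(3x)² dx = 9·π/2 = 9*π/2.
  (u')² cross terms: 2·(-20)·(3)·∫cos(4x)·cos(3x) dx = -120·(0) = 0.
  So ∫_0^π (u')² dx = 200*π + 9*π/2 + 0 = 409*π/2.
||u||_{H^1}^2 = (-4/3 + 14*π) + (409*π/2) = -4/3 + 437*π/2.


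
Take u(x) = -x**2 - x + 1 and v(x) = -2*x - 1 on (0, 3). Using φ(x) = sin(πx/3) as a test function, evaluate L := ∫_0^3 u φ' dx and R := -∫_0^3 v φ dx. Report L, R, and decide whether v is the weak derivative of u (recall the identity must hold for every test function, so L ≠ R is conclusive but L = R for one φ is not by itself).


LHS = 24/π, RHS = 24/π. Yes, v = u' weakly.

u(x) = -x**2 - x + 1, classical derivative u'(x) = -2*x - 1.
φ(x) = sin(πx/3), so φ'(x) = π*cos(π*x/3)/3.
Note φ(0) = φ(3) = 0, so the boundary term u·φ vanishes.
LHS = ∫_0^3 u(x) φ'(x) dx = ∫_0^3 (-π*x^2*cos(π*x/3)/3 - π*x*cos(π*x/3)/3 + π*cos(π*x/3)/3) dx. Term by term:
  ∫_0^3 π*cos(π*x/3)/3 dx = 0;  ∫_0^3 -π*x*cos(π*x/3)/3 dx = 6/π;  ∫_0^3 -π*x^2*cos(π*x/3)/3 dx = 18/π.
Sum: 0 + 6/π + 18/π = 24/π.
So LHS = 24/π.
∫_0^3 v(x) φ(x) dx = ∫_0^3 (-2*x*sin(π*x/3) - sin(π*x/3)) dx. Term by term:
  ∫_0^3 -sin(π*x/3) dx = -6/π;  ∫_0^3 -2*x*sin(π*x/3) dx = -18/π.
Sum: -6/π − 18/π = -24/π.
So RHS = -∫_0^3 v(x) φ(x) dx = 24/π.
LHS = RHS, so the identity holds for this test φ.
Moreover u is smooth here and v(x) = u'(x) = -2*x - 1 pointwise, so the identity holds for every test function. Hence v is the weak derivative of u.


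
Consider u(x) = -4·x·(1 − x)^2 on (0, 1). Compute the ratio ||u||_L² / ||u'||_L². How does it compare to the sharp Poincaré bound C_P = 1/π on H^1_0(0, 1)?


||u||_L² / ||u'||_L² = sqrt(14)/14 < C_P = 1/π.

u(x) = -4·x·(1 − x)^2, so u'(x) = 4*(1 - 3*x)*(x - 1).
u(x) = -4·x·(1 − x)^2 vanishes at x = 0 and x = 1, so u ∈ H^1_0(0, 1). Differentiate via the product rule and integrate the resulting polynomials term by term.
  ∫_0^1 u² dx = ∫_0^1 (16*x^6 - 64*x^5 + 96*x^4 - 64*x^3 + 16*x^2) dx. Term by term:
    ∫_0^1 16*x^6 dx = 16/7;  ∫_0^1 -64*x^5 dx = -32/3;  ∫_0^1 96*x^4 dx = 96/5;
    ∫_0^1 -64*x^3 dx = -16;  ∫_0^1 16*x^2 dx = 16/3.
  Sum: 16/7 − 32/3 + 96/5 − 16 + 16/3 = 16/105.
  ∫_0^1 (u')² dx = ∫_0^1 (144*x^4 - 384*x^3 + 352*x^2 - 128*x + 16) dx. Term by term:
    ∫_0^1 144*x^4 dx = 144/5;  ∫_0^1 -384*x^3 dx = -96;  ∫_0^1 352*x^2 dx = 352/3;
    ∫_0^1 -128*x dx = -64;  ∫_0^1 16 dx = 16.
  Sum: 144/5 − 96 + 352/3 − 64 + 16 = 32/15.
∫_0^1 u² dx = 16/105, so ||u||_L² = 4*sqrt(105)/105.
∫_0^1 (u')² dx = 32/15, so ||u'||_L² = 4*sqrt(30)/15.
Ratio ||u||_L² / ||u'||_L² = sqrt(14)/14.
Sharp Poincaré constant on H^1_0(0, 1) is C_P = L/π = 1/π, achieved by sin(π·x).
A polynomial bump cannot attain the sharp Poincaré constant (only the first sine eigenfunction does), so the ratio is strictly less than C_P, consistent with ||u||_L² ≤ C_P ||u'||_L².


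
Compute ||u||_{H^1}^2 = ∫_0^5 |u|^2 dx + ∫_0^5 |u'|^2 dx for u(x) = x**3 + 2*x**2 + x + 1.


||u||_{H^1}^2 = 1549795/42

The H^1 norm (squared) on an interval (0, L) is
  ||u||_{H^1}^2 = ∫_0^L u(x)^2 dx + ∫_0^L u'(x)^2 dx.
Compute u'(x) = 3*x**2 + 4*x + 1.
Then u(x)^2 = x**6 + 4*x**5 + 6*x**4 + 6*x**3 + 5*x**2 + 2*x + 1 and u'(x)^2 = 9*x**4 + 24*x**3 + 22*x**2 + 8*x + 1.
Integrate each monomial from 0 to 5 using ∫_0^5 c·x^n dx = c·5^(n+1)/(n+1):
  ∫_0^5 u(x)^2 dx = ∫_0^5 (x^6 + 4*x^5 + 6*x^4 + 6*x^3 + 5*x^2 + 2*x + 1) dx. Term by term:
    ∫_0^5 x^6 dx = 78125/7;  ∫_0^5 4*x^5 dx = 31250/3;  ∫_0^5 6*x^4 dx = 3750;
    ∫_0^5 6*x^3 dx = 1875/2;  ∫_0^5 5*x^2 dx = 625/3;  ∫_0^5 2*x dx = 25;
    ∫_0^5 1 dx = 5.
  Sum: 78125/7 + 31250/3 + 3750 + 1875/2 + 625/3 + 25 + 5 = 371045/14.
  ∫_0^5 u'(x)^2 dx = ∫_0^5 (9*x^4 + 24*x^3 + 22*x^2 + 8*x + 1) dx. Term by term:
    ∫_0^5 9*x^4 dx = 5625;  ∫_0^5 24*x^3 dx = 3750;  ∫_0^5 22*x^2 dx = 2750/3;
    ∫_0^5 8*x dx = 100;  ∫_0^5 1 dx = 5.
  Sum: 5625 + 3750 + 2750/3 + 100 + 5 = 31190/3.
Adding: ||u||_{H^1}^2 = 371045/14 + 31190/3 = 1549795/42.


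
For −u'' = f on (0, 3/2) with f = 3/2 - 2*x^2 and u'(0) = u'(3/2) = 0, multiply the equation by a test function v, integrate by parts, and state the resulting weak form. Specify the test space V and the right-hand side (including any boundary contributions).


V = H^1(0, 3/2) (no boundary constraint on v; u is determined up to an additive constant); weak form: ∫_0^3/2 u'v' dx = ∫_0^3/2 (3/2 - 2*x^2) v dx for all v ∈ V.

Multiply both sides by a test function v and integrate from 0 to 3/2:
  ∫_0^3/2 −u''(x) v(x) dx = ∫_0^3/2 f(x) v(x) dx.
Integrate the LHS by parts once:
  ∫_0^3/2 −u'' v dx = −[u'(x) v(x)]_0^3/2 + ∫_0^3/2 u'(x) v'(x) dx.
Thus ∫_0^3/2 u'(x) v'(x) dx = ∫_0^3/2 f(x) v(x) dx + [u'(x) v(x)]_0^3/2.
Choose V so that boundary terms are either known or forced to vanish.
u has homogeneous Neumann: u'(0) = u'(3/2) = 0. So [u' v]_0^3/2 = 0·v(3/2) − 0·v(0) = 0 for any v; take V = H^1(0, 3/2).
Weak formulation: find u (satisfying any essential BC) such that ∫_0^3/2 u'(x) v'(x) dx = ∫_0^3/2 f v dx for all v ∈ V (homogeneous Neumann, so boundary terms vanish).
Substituting f(x) = 3/2 - 2*x^2, the right-hand side is ∫_0^3/2 (3/2 - 2*x^2) v dx.
Compatibility check (pure Neumann): taking v ≡ 1 ∈ V gives 0 = ∫_0^3/2 f dx + (0) − (0), i.e. ∫_0^3/2 f dx must equal u'(0) − u'(3/2) = 0. Indeed ∫_0^3/2 (3/2 - 2*x^2) dx = 0, so the data are compatible. The solution is then unique only up to an additive constant (fix it e.g. by requiring ∫_0^3/2 u dx = 0).


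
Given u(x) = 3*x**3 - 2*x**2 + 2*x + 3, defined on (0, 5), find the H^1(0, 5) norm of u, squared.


||u||_{H^1}^2 = 5123255/42

The H^1 norm (squared) on an interval (0, L) is
  ||u||_{H^1}^2 = ∫_0^L u(x)^2 dx + ∫_0^L u'(x)^2 dx.
Compute u'(x) = 9*x**2 - 4*x + 2.
Then u(x)^2 = 9*x**6 - 12*x**5 + 16*x**4 + 10*x**3 - 8*x**2 + 12*x + 9 and u'(x)^2 = 81*x**4 - 72*x**3 + 52*x**2 - 16*x + 4.
Integrate each monomial from 0 to 5 using ∫_0^5 c·x^n dx = c·5^(n+1)/(n+1):
  ∫_0^5 u(x)^2 dx = ∫_0^5 (9*x^6 - 12*x^5 + 16*x^4 + 10*x^3 - 8*x^2 + 12*x + 9) dx. Term by term:
    ∫_0^5 9*x^6 dx = 703125/7;  ∫_0^5 -12*x^5 dx = -31250;  ∫_0^5 16*x^4 dx = 10000;
    ∫_0^5 10*x^3 dx = 3125/2;  ∫_0^5 -8*x^2 dx = -1000/3;  ∫_0^5 12*x dx = 150;
    ∫_0^5 9 dx = 45.
  Sum: 703125/7 − 31250 + 10000 + 3125/2 − 1000/3 + 150 + 45 = 3386065/42.
  ∫_0^5 u'(x)^2 dx = ∫_0^5 (81*x^4 - 72*x^3 + 52*x^2 - 16*x + 4) dx. Term by term:
    ∫_0^5 81*x^4 dx = 50625;  ∫_0^5 -72*x^3 dx = -11250;  ∫_0^5 52*x^2 dx = 6500/3;
    ∫_0^5 -16*x dx = -200;  ∫_0^5 4 dx = 20.
  Sum: 50625 − 11250 + 6500/3 − 200 + 20 = 124085/3.
Adding: ||u||_{H^1}^2 = 3386065/42 + 124085/3 = 5123255/42.


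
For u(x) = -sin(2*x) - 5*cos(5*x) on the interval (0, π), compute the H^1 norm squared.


||u||_{H^1(0,π)}^2 = -1040/21 + 655*π/2

u'(x) = 25*sin(5*x) - 2*cos(2*x).
Expand u² and (u')² and integrate term by term on (0, π), using: for integers n ≥ 1, ∫_0^π sin²(nx) dx = ∫_0^π cos²(nx) dx = π/2; for n ≠ n', ∫_0^π sin(nx)sin(n'x) dx = ∫_0^π cos(nx)cos(n'x) dx = 0; and by product-to-sum, ∫_0^π sin(nx)cos(n'x) dx = ½∫_0^π [sin((n+n')x) + sin((n−n')x)] dx, which is 0 when n+n' is even and 2n/(n²−n'²) when n+n' is odd (it need not vanish on (0, π)).
  u² squared terms: (-1)²·∫sin(2x)² dx = 1·π/2 = π/2;  (-5)²·∫cos(5x)² dx = 25·π/2 = 25*π/2.
  u² cross terms: 2·(-1)·(-5)·∫sin(2x)·cos(5x) dx = 10·(-4/21) = -40/21.
  So ∫_0^π u² dx = π/2 + 25*π/2 − 40/21 = -40/21 + 13*π.
  (u')² squared terms: (-2)²·∫cos(2x)² dx = 4·π/2 = 2*π;  (25)²·∫sin(5x)² dx = 625·π/2 = 625*π/2.
  (u')² cross terms: 2·(-2)·(25)·∫cos(2x)·sin(5x) dx = -100·(10/21) = -1000/21.
  So ∫_0^π (u')² dx = 2*π + 625*π/2 − 1000/21 = -1000/21 + 629*π/2.
||u||_{H^1}^2 = (-40/21 + 13*π) + (-1000/21 + 629*π/2) = -1040/21 + 655*π/2.


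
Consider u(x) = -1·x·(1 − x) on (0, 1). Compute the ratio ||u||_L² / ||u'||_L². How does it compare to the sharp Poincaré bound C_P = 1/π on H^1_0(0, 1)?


||u||_L² / ||u'||_L² = sqrt(10)/10 < C_P = 1/π.

u(x) = -1·x·(1 − x), so u'(x) = 2*x - 1.
u(x) = -1·x·(1 − x) vanishes at x = 0 and x = 1, so u ∈ H^1_0(0, 1). Differentiate via the product rule and integrate the resulting polynomials term by term.
  ∫_0^1 u² dx = ∫_0^1 (x^4 - 2*x^3 + x^2) dx. Term by term:
    ∫_0^1 x^4 dx = 1/5;  ∫_0^1 -2*x^3 dx = -1/2;  ∫_0^1 x^2 dx = 1/3.
  Sum: 1/5 − 1/2 + 1/3 = 1/30.
  ∫_0^1 (u')² dx = ∫_0^1 (4*x^2 - 4*x + 1) dx. Term by term:
    ∫_0^1 4*x^2 dx = 4/3;  ∫_0^1 -4*x dx = -2;  ∫_0^1 1 dx = 1.
  Sum: 4/3 − 2 + 1 = 1/3.
∫_0^1 u² dx = 1/30, so ||u||_L² = sqrt(30)/30.
∫_0^1 (u')² dx = 1/3, so ||u'||_L² = sqrt(3)/3.
Ratio ||u||_L² / ||u'||_L² = sqrt(10)/10.
Sharp Poincaré constant on H^1_0(0, 1) is C_P = L/π = 1/π, achieved by sin(π·x).
A polynomial bump cannot attain the sharp Poincaré constant (only the first sine eigenfunction does), so the ratio is strictly less than C_P, consistent with ||u||_L² ≤ C_P ||u'||_L².


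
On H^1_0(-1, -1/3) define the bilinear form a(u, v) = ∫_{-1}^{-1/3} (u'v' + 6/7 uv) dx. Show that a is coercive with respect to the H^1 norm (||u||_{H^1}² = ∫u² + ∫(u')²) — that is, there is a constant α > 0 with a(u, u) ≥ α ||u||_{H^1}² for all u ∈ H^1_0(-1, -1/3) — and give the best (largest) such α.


α = 3*(8 + 21*π^2)/(7*(4 + 9*π^2))

Coercivity of a(·,·) on H^1_0(-1, -1/3) means a(u, u) ≥ α ||u||_{H^1}² for every u ∈ H^1_0.
The interval has length L = 2/3, and Poincaré/coercivity depend only on L. Here a(u, u) = ∫(u')² + (6/7)·∫u².
Here 0 < c = 6/7 < 1. The condition a(u,u) ≥ α||u||_{H^1}² reads (1−α)∫(u')² ≥ (α−c)∫u². Any admissible α is ≤ 1 (rapidly oscillating u have ∫u²/∫(u')² → 0), and α = 1 would force 0 ≥ (1−c)∫u², impossible since c < 1; so 1−α > 0. By the sharp Poincaré inequality on H^1_0 of an interval of length L, ∫(u')² ≥ (π/L)²∫u² with equality for the first sine mode sin(π(x−x₀)/L) (x₀ the left endpoint), so the inequality holds for all u iff (1−α)(π/L)² ≥ α − c, i.e. α ≤ ((π/L)² + c)/((π/L)² + 1) = (1 + c(L/π)²)/(1 + (L/π)²). With (π/L)² = 9*π^2/4 and c = 6/7, the largest admissible constant is α = ((π/L)² + c)/((π/L)² + 1).
Simplifying, α = 3*(8 + 21*π^2)/(7*(4 + 9*π^2)).
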